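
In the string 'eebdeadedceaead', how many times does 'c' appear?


Scanning 'eebdeadedceaead' for 'c':
  Position 9: 'c' -> MATCH (count: 1)
Total occurrences of 'c': 1

1


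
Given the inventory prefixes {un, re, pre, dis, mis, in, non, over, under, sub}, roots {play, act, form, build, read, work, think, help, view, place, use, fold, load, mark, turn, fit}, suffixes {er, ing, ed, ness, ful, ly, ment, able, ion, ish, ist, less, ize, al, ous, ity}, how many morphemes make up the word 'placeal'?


Segmenting 'placeal' against the inventory:
  'place' -> root (morpheme 1)
  'al' -> suffix (morpheme 2)
Total morphemes: 2

2


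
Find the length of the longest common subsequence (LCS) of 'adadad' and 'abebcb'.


DP table for LCS of 'adadad' and 'abebcb':
       a  b  e  b  c  b
    0  0  0  0  0  0  0
  a 0  1  1  1  1  1  1
  d 0  1  1  1  1  1  1
  a 0  1  1  1  1  1  1
  d 0  1  1  1  1  1  1
  a 0  1  1  1  1  1  1
  d 0  1  1  1  1  1  1
LCS: 'a'
LCS length = 1

1


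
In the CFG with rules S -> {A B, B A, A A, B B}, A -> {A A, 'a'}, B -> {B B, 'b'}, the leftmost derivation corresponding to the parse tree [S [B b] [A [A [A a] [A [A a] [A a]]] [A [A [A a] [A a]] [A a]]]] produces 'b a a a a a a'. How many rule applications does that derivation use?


Every bracketed nonterminal node [X ...] in the tree is produced by exactly one rule application.
Reading the tree off as a leftmost derivation:
  Step 1: S  =>  B A   (applied S -> B A)
  Step 2: B A  =>  b A   (applied B -> b)
  Step 3: b A  =>  b A A   (applied A -> A A)
  Step 4: b A A  =>  b A A A   (applied A -> A A)
  Step 5: b A A A  =>  b a A A   (applied A -> a)
  Step 6: b a A A  =>  b a A A A   (applied A -> A A)
  Step 7: b a A A A  =>  b a a A A   (applied A -> a)
  Step 8: b a a A A  =>  b a a a A   (applied A -> a)
  Step 9: b a a a A  =>  b a a a A A   (applied A -> A A)
  Step 10: b a a a A A  =>  b a a a A A A   (applied A -> A A)
  Step 11: b a a a A A A  =>  b a a a a A A   (applied A -> a)
  Step 12: b a a a a A A  =>  b a a a a a A   (applied A -> a)
  Step 13: b a a a a a A  =>  b a a a a a a   (applied A -> a)
Final yield: b a a a a a a
Total rewrite steps: 13

13


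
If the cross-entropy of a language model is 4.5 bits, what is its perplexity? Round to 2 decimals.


Perplexity formula: PP = 2^H
H = 4.5
PP = 2^4.5
Decompose: 2^4.5 = 2^4 * 2^0.5 = 2^4 * sqrt(2)
2^4 = 16, sqrt(2) ~ 1.4142136
PP ~ 16 * 1.4142136 = 22.6274176
Rounded to 2 decimals: 22.63

22.63


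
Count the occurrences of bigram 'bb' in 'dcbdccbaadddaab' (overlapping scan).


Scanning 'dcbdccbaadddaab' for bigram 'bb':
  Position 0: 'dc' -> no
  Position 1: 'cb' -> no
  Position 2: 'bd' -> no
  Position 3: 'dc' -> no
  Position 4: 'cc' -> no
  Position 5: 'cb' -> no
  Position 6: 'ba' -> no
  Position 7: 'aa' -> no
  Position 8: 'ad' -> no
  Position 9: 'dd' -> no
  Position 10: 'dd' -> no
  Position 11: 'da' -> no
  Position 12: 'aa' -> no
  Position 13: 'ab' -> no
Total matches: 0

0


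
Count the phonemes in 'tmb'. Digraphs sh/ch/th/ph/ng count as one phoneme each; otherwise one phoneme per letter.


Parsing 'tmb' greedily, digraphs first:
  't' -> consonant phoneme (phonemes so far: 1)
  'm' -> consonant phoneme (phonemes so far: 2)
  'b' -> consonant phoneme (phonemes so far: 3)
Total phonemes: 3

3


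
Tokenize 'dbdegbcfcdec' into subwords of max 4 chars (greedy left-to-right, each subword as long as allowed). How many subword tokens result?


'dbdegbcfcdec' has 12 characters.
Chunking with max size 4:
  Chunk 1: 'dbde' (positions 0-3)
  Chunk 2: 'gbcf' (positions 4-7)
  Chunk 3: 'cdec' (positions 8-11)
Total chunks: ceil(12 / 4) = 3

3


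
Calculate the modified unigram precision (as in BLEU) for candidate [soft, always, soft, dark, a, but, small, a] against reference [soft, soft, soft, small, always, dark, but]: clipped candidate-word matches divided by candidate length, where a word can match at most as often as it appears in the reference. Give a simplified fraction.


Reference word counts: {'always': 1, 'but': 1, 'dark': 1, 'small': 1, 'soft': 3}
Checking each candidate word (with clipping):
  'soft' -> in reference (ref count 3, used 1/3) -> match (matches: 1)
  'always' -> in reference (ref count 1, used 1/1) -> match (matches: 2)
  'soft' -> in reference (ref count 3, used 2/3) -> match (matches: 3)
  'dark' -> in reference (ref count 1, used 1/1) -> match (matches: 4)
  'a' -> not in reference -> no match (matches: 4)
  'but' -> in reference (ref count 1, used 1/1) -> match (matches: 5)
  'small' -> in reference (ref count 1, used 1/1) -> match (matches: 6)
  'a' -> not in reference -> no match (matches: 6)
Clipped matches: 6, Candidate length: 8
Precision = 6/8 = 3/4

3/4


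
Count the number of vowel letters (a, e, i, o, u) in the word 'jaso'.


Scanning each character of 'jaso':
  Position 1: 'j' -> consonant (running count: 0)
  Position 2: 'a' -> vowel (running count: 1)
  Position 3: 's' -> consonant (running count: 1)
  Position 4: 'o' -> vowel (running count: 2)
Total vowels: 2

2


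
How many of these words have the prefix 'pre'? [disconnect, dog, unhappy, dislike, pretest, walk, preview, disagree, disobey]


Checking each word for prefix 'pre':
  'disconnect' -> no (count: 0)
  'dog' -> no (count: 0)
  'unhappy' -> no (count: 0)
  'dislike' -> no (count: 0)
  'pretest' -> YES, starts with 'pre' (count: 1)
  'walk' -> no (count: 1)
  'preview' -> YES, starts with 'pre' (count: 2)
  'disagree' -> no (count: 2)
  'disobey' -> no (count: 2)
Total with prefix 'pre': 2

2


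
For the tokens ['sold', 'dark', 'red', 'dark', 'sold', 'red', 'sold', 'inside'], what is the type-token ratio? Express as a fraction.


Tokens: 8
Unique types: ('dark', 'inside', 'red', 'sold') = 4
TTR = 4/8
Simplify: divide both by 4 -> 1/2
TTR = 1/2

1/2


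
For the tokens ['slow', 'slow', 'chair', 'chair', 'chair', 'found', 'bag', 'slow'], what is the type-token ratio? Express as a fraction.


Tokens: 8
Unique types: ('bag', 'chair', 'found', 'slow') = 4
TTR = 4/8
Simplify: divide both by 4 -> 1/2
TTR = 1/2

1/2


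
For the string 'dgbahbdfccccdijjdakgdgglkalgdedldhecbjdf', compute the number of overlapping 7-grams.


String 'dgbahbdfccccdijjdakgdgglkalgdedldhecbjdf' has length L = 40.
Number of overlapping n-grams = L - n + 1
Substituting: 40 - 7 + 1 = 34

34


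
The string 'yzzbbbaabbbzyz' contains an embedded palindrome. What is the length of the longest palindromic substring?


Scanning 'yzzbbbaabbbzyz' for palindromic substrings.
Substring at positions 2-11: 'zbbbaabbbz'.
Check: reverse('zbbbaabbbz') = 'zbbbaabbbz' -> palindrome confirmed.
Neighbouring characters ('z' / 'y') break symmetry, so it cannot extend further.
No longer palindromic substring exists; longest length = 10

10


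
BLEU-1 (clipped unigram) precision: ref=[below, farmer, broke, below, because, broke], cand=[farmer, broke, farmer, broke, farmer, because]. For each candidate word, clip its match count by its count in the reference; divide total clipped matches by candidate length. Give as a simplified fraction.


Reference word counts: {'because': 1, 'below': 2, 'broke': 2, 'farmer': 1}
Checking each candidate word (with clipping):
  'farmer' -> in reference (ref count 1, used 1/1) -> match (matches: 1)
  'broke' -> in reference (ref count 2, used 1/2) -> match (matches: 2)
  'farmer' -> ref count 1 already used up (1/1) -> clipped, no match (matches: 2)
  'broke' -> in reference (ref count 2, used 2/2) -> match (matches: 3)
  'farmer' -> ref count 1 already used up (1/1) -> clipped, no match (matches: 3)
  'because' -> in reference (ref count 1, used 1/1) -> match (matches: 4)
Clipped matches: 4, Candidate length: 6
Precision = 4/6 = 2/3

2/3


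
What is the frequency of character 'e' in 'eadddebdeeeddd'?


Scanning 'eadddebdeeeddd' for 'e':
  Position 0: 'e' -> MATCH (count: 1)
  Position 5: 'e' -> MATCH (count: 2)
  Position 8: 'e' -> MATCH (count: 3)
  Position 9: 'e' -> MATCH (count: 4)
  Position 10: 'e' -> MATCH (count: 5)
Total occurrences of 'e': 5

5


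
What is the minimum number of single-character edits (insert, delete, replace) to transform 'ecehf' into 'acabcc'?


Building DP table for s1='ecehf' (len 5) and s2='acabcc' (len 6):
       a  c  a  b  c  c
    0  1  2  3  4  5  6
  e 1  1  2  3  4  5  6
  c 2  2  1  2  3  4  5
  e 3  3  2  2  3  4  5
  h 4  4  3  3  3  4  5
  f 5  5  4  4  4  4  5
Edit distance = dp[5][6] = 5

5


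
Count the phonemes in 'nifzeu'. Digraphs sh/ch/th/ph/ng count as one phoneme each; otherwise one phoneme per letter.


Parsing 'nifzeu' greedily, digraphs first:
  'n' -> consonant phoneme (phonemes so far: 1)
  'i' -> vowel phoneme (phonemes so far: 2)
  'f' -> consonant phoneme (phonemes so far: 3)
  'z' -> consonant phoneme (phonemes so far: 4)
  'e' -> vowel phoneme (phonemes so far: 5)
  'u' -> vowel phoneme (phonemes so far: 6)
Total phonemes: 6

6


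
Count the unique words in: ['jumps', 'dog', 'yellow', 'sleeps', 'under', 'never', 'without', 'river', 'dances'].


Listing all tokens and tracking unique types:
  Token 1: 'jumps' -> NEW (unique so far: 1)
  Token 2: 'dog' -> NEW (unique so far: 2)
  Token 3: 'yellow' -> NEW (unique so far: 3)
  Token 4: 'sleeps' -> NEW (unique so far: 4)
  Token 5: 'under' -> NEW (unique so far: 5)
  Token 6: 'never' -> NEW (unique so far: 6)
  Token 7: 'without' -> NEW (unique so far: 7)
  Token 8: 'river' -> NEW (unique so far: 8)
  Token 9: 'dances' -> NEW (unique so far: 9)
Unique types: ('dances', 'dog', 'jumps', 'never', 'river', 'sleeps', 'under', 'without', 'yellow')
Vocabulary size: 9

9


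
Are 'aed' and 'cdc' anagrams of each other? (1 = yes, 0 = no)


Sort characters of 'aed': 'ade'
Sort characters of 'cdc': 'ccd'
Sorted forms differ -> they are NOT anagrams
Result: 0

0


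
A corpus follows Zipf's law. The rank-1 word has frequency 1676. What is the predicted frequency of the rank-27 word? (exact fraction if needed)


Zipf's law: freq(rank) = f1 / rank
f1 = 1676, rank = 27
freq = 1676 / 27
GCD(1676, 27) = 1
Simplified: 1676/27

1676/27


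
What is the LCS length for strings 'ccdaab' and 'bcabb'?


DP table for LCS of 'ccdaab' and 'bcabb':
       b  c  a  b  b
    0  0  0  0  0  0
  c 0  0  1  1  1  1
  c 0  0  1  1  1  1
  d 0  0  1  1  1  1
  a 0  0  1  2  2  2
  a 0  0  1  2  2  2
  b 0  1  1  2  3  3
LCS: 'cab'
LCS length = 3

3


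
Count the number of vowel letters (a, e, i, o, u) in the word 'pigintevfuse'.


Scanning each character of 'pigintevfuse':
  Position 1: 'p' -> consonant (running count: 0)
  Position 2: 'i' -> vowel (running count: 1)
  Position 3: 'g' -> consonant (running count: 1)
  Position 4: 'i' -> vowel (running count: 2)
  Position 5: 'n' -> consonant (running count: 2)
  Position 6: 't' -> consonant (running count: 2)
  Position 7: 'e' -> vowel (running count: 3)
  Position 8: 'v' -> consonant (running count: 3)
  Position 9: 'f' -> consonant (running count: 3)
  Position 10: 'u' -> vowel (running count: 4)
  Position 11: 's' -> consonant (running count: 4)
  Position 12: 'e' -> vowel (running count: 5)
Total vowels: 5

5


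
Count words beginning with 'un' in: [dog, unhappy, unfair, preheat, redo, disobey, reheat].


Checking each word for prefix 'un':
  'dog' -> no (count: 0)
  'unhappy' -> YES, starts with 'un' (count: 1)
  'unfair' -> YES, starts with 'un' (count: 2)
  'preheat' -> no (count: 2)
  'redo' -> no (count: 2)
  'disobey' -> no (count: 2)
  'reheat' -> no (count: 2)
Total with prefix 'un': 2

2


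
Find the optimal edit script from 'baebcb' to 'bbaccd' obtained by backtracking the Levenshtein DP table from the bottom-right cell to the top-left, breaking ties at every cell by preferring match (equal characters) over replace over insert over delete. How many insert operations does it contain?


Edit distance = 4. Backtracking from cell (6, 6) with preference match > replace > insert > delete,
then listing the resulting alignment 'baebcb' -> 'bbaccd' left to right:
  Step 1: keep 'b'
  Step 2: replace a->b
  Step 3: replace e->a
  Step 4: replace b->c
  Step 5: keep 'c'
  Step 6: replace b->d
Total insertions: 0

0


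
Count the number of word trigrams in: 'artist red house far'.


Word trigrams from [4] words:
  Trigram 1: (artist red house)
  Trigram 2: (red house far)
Total word trigrams: 4 - 2 = 2

2


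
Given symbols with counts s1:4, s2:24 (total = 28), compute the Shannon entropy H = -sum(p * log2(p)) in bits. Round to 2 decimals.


Computing entropy H = -sum(p_i * log2(p_i)):
  s1: p = 4/28 = 0.1429, -p*log2(p) = 0.4011
  s2: p = 24/28 = 0.8571, -p*log2(p) = 0.1906
H = sum of terms = 0.5917
Rounded to 2 decimals: 0.59

0.59


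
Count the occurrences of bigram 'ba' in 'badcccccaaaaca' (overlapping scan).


Scanning 'badcccccaaaaca' for bigram 'ba':
  Position 0: 'ba' -> MATCH
  Position 1: 'ad' -> no
  Position 2: 'dc' -> no
  Position 3: 'cc' -> no
  Position 4: 'cc' -> no
  Position 5: 'cc' -> no
  Position 6: 'cc' -> no
  Position 7: 'ca' -> no
  Position 8: 'aa' -> no
  Position 9: 'aa' -> no
  Position 10: 'aa' -> no
  Position 11: 'ac' -> no
  Position 12: 'ca' -> no
Total matches: 1

1


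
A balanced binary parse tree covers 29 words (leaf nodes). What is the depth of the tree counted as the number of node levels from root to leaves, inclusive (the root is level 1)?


In a balanced binary tree with n leaves the deepest leaf is ceil(log2(n)) edges below the root,
so counting node levels inclusive of root and leaves gives ceil(log2(n)) + 1 levels.
log2(29) = 4.8580
ceil(4.8580) = 5
levels = 5 + 1 = 6

6


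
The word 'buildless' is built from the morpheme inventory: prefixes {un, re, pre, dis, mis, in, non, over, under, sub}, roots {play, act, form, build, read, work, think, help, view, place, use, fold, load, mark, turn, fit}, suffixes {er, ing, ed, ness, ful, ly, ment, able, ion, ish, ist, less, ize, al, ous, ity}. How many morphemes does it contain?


Segmenting 'buildless' against the inventory:
  'build' -> root (morpheme 1)
  'less' -> suffix (morpheme 2)
Total morphemes: 2

2


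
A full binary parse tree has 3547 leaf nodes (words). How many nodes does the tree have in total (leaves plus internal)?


Leaf nodes (terminals): 3547
Internal nodes = n - 1 = 3547 - 1 = 3546
Total = leaves + internal = 3547 + 3546 = 7093

7093


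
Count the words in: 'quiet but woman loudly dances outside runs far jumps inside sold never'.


Counting words by splitting on spaces:
  Word 1: 'quiet'
  Word 2: 'but'
  Word 3: 'woman'
  Word 4: 'loudly'
  Word 5: 'dances'
  Word 6: 'outside'
  Word 7: 'runs'
  Word 8: 'far'
  Word 9: 'jumps'
  Word 10: 'inside'
  Word 11: 'sold'
  Word 12: 'never'
Total words: 12

12


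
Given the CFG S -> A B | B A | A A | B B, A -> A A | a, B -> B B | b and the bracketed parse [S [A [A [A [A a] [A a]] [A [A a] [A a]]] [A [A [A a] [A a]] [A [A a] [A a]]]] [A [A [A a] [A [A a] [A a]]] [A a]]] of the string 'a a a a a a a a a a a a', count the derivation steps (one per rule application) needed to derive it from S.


Every bracketed nonterminal node [X ...] in the tree is produced by exactly one rule application.
Reading the tree off as a leftmost derivation:
  Step 1: S  =>  A A   (applied S -> A A)
  Step 2: A A  =>  A A A   (applied A -> A A)
  Step 3: A A A  =>  A A A A   (applied A -> A A)
  Step 4: A A A A  =>  A A A A A   (applied A -> A A)
  Step 5: A A A A A  =>  a A A A A   (applied A -> a)
  Step 6: a A A A A  =>  a a A A A   (applied A -> a)
  Step 7: a a A A A  =>  a a A A A A   (applied A -> A A)
  Step 8: a a A A A A  =>  a a a A A A   (applied A -> a)
  Step 9: a a a A A A  =>  a a a a A A   (applied A -> a)
  Step 10: a a a a A A  =>  a a a a A A A   (applied A -> A A)
  Step 11: a a a a A A A  =>  a a a a A A A A   (applied A -> A A)
  Step 12: a a a a A A A A  =>  a a a a a A A A   (applied A -> a)
  Step 13: a a a a a A A A  =>  a a a a a a A A   (applied A -> a)
  Step 14: a a a a a a A A  =>  a a a a a a A A A   (applied A -> A A)
  Step 15: a a a a a a A A A  =>  a a a a a a a A A   (applied A -> a)
  Step 16: a a a a a a a A A  =>  a a a a a a a a A   (applied A -> a)
  Step 17: a a a a a a a a A  =>  a a a a a a a a A A   (applied A -> A A)
  Step 18: a a a a a a a a A A  =>  a a a a a a a a A A A   (applied A -> A A)
  Step 19: a a a a a a a a A A A  =>  a a a a a a a a a A A   (applied A -> a)
  Step 20: a a a a a a a a a A A  =>  a a a a a a a a a A A A   (applied A -> A A)
  Step 21: a a a a a a a a a A A A  =>  a a a a a a a a a a A A   (applied A -> a)
  Step 22: a a a a a a a a a a A A  =>  a a a a a a a a a a a A   (applied A -> a)
  Step 23: a a a a a a a a a a a A  =>  a a a a a a a a a a a a   (applied A -> a)
Final yield: a a a a a a a a a a a a
Total rewrite steps: 23

23


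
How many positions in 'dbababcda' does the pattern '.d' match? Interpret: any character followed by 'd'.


Pattern: .d means any character followed by 'd'.
Scanning 'dbababcda' position-by-position:
  Pos 0: window 'db' -> no
  Pos 1: window 'ba' -> no
  Pos 2: window 'ab' -> no
  Pos 3: window 'ba' -> no
  Pos 4: window 'ab' -> no
  Pos 5: window 'bc' -> no
  Pos 6: window 'cd' -> MATCH
  Pos 7: window 'da' -> no
  Pos 8: window 'a' -> no
Total matches: 1

1


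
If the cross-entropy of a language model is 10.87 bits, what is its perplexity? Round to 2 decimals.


Perplexity formula: PP = 2^H
H = 10.87
PP = 2^10.87
Decompose: 2^10.87 = 2^10 * 2^0.87
2^10 = 1024, 2^0.87 ~ 1.8276629
PP ~ 1024 * 1.8276629 = 1871.5268096
Rounded to 2 decimals: 1871.53

1871.53


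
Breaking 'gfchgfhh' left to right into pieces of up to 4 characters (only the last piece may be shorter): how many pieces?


'gfchgfhh' has 8 characters.
Chunking with max size 4:
  Chunk 1: 'gfch' (positions 0-3)
  Chunk 2: 'gfhh' (positions 4-7)
Total chunks: ceil(8 / 4) = 2

2


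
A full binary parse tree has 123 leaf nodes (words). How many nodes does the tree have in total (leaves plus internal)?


Leaf nodes (terminals): 123
Internal nodes = n - 1 = 123 - 1 = 122
Total = leaves + internal = 123 + 122 = 245

245


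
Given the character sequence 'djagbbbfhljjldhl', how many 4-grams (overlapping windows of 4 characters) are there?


String 'djagbbbfhljjldhl' has length L = 16.
Number of overlapping n-grams = L - n + 1
Substituting: 16 - 4 + 1 = 13

13


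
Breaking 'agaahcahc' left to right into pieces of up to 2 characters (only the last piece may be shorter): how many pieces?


'agaahcahc' has 9 characters.
Chunking with max size 2:
  Chunk 1: 'ag' (positions 0-1)
  Chunk 2: 'aa' (positions 2-3)
  Chunk 3: 'hc' (positions 4-5)
  Chunk 4: 'ah' (positions 6-7)
  Chunk 5: 'c' (positions 8-8)
Total chunks: ceil(9 / 2) = 5

5


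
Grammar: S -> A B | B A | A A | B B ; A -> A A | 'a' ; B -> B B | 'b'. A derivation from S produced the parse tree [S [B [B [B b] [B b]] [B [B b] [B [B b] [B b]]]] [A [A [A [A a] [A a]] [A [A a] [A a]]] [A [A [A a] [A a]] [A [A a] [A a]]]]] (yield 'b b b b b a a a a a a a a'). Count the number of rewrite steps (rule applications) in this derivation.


Every bracketed nonterminal node [X ...] in the tree is produced by exactly one rule application.
Reading the tree off as a leftmost derivation:
  Step 1: S  =>  B A   (applied S -> B A)
  Step 2: B A  =>  B B A   (applied B -> B B)
  Step 3: B B A  =>  B B B A   (applied B -> B B)
  Step 4: B B B A  =>  b B B A   (applied B -> b)
  Step 5: b B B A  =>  b b B A   (applied B -> b)
  Step 6: b b B A  =>  b b B B A   (applied B -> B B)
  Step 7: b b B B A  =>  b b b B A   (applied B -> b)
  Step 8: b b b B A  =>  b b b B B A   (applied B -> B B)
  Step 9: b b b B B A  =>  b b b b B A   (applied B -> b)
  Step 10: b b b b B A  =>  b b b b b A   (applied B -> b)
  Step 11: b b b b b A  =>  b b b b b A A   (applied A -> A A)
  Step 12: b b b b b A A  =>  b b b b b A A A   (applied A -> A A)
  Step 13: b b b b b A A A  =>  b b b b b A A A A   (applied A -> A A)
  Step 14: b b b b b A A A A  =>  b b b b b a A A A   (applied A -> a)
  Step 15: b b b b b a A A A  =>  b b b b b a a A A   (applied A -> a)
  Step 16: b b b b b a a A A  =>  b b b b b a a A A A   (applied A -> A A)
  Step 17: b b b b b a a A A A  =>  b b b b b a a a A A   (applied A -> a)
  Step 18: b b b b b a a a A A  =>  b b b b b a a a a A   (applied A -> a)
  Step 19: b b b b b a a a a A  =>  b b b b b a a a a A A   (applied A -> A A)
  Step 20: b b b b b a a a a A A  =>  b b b b b a a a a A A A   (applied A -> A A)
  Step 21: b b b b b a a a a A A A  =>  b b b b b a a a a a A A   (applied A -> a)
  Step 22: b b b b b a a a a a A A  =>  b b b b b a a a a a a A   (applied A -> a)
  Step 23: b b b b b a a a a a a A  =>  b b b b b a a a a a a A A   (applied A -> A A)
  Step 24: b b b b b a a a a a a A A  =>  b b b b b a a a a a a a A   (applied A -> a)
  Step 25: b b b b b a a a a a a a A  =>  b b b b b a a a a a a a a   (applied A -> a)
Final yield: b b b b b a a a a a a a a
Total rewrite steps: 25

25


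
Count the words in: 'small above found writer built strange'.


Counting words by splitting on spaces:
  Word 1: 'small'
  Word 2: 'above'
  Word 3: 'found'
  Word 4: 'writer'
  Word 5: 'built'
  Word 6: 'strange'
Total words: 6

6


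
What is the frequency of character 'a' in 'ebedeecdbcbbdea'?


Scanning 'ebedeecdbcbbdea' for 'a':
  Position 14: 'a' -> MATCH (count: 1)
Total occurrences of 'a': 1

1


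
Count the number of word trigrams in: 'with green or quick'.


Word trigrams from [4] words:
  Trigram 1: (with green or)
  Trigram 2: (green or quick)
Total word trigrams: 4 - 2 = 2

2


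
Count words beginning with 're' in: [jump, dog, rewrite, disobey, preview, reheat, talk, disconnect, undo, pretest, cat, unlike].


Checking each word for prefix 're':
  'jump' -> no (count: 0)
  'dog' -> no (count: 0)
  'rewrite' -> YES, starts with 're' (count: 1)
  'disobey' -> no (count: 1)
  'preview' -> no (count: 1)
  'reheat' -> YES, starts with 're' (count: 2)
  'talk' -> no (count: 2)
  'disconnect' -> no (count: 2)
  'undo' -> no (count: 2)
  'pretest' -> no (count: 2)
  'cat' -> no (count: 2)
  'unlike' -> no (count: 2)
Total with prefix 're': 2

2


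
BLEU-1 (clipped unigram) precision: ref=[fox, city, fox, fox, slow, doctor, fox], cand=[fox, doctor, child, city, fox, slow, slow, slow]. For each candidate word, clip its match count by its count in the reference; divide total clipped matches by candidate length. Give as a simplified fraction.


Reference word counts: {'city': 1, 'doctor': 1, 'fox': 4, 'slow': 1}
Checking each candidate word (with clipping):
  'fox' -> in reference (ref count 4, used 1/4) -> match (matches: 1)
  'doctor' -> in reference (ref count 1, used 1/1) -> match (matches: 2)
  'child' -> not in reference -> no match (matches: 2)
  'city' -> in reference (ref count 1, used 1/1) -> match (matches: 3)
  'fox' -> in reference (ref count 4, used 2/4) -> match (matches: 4)
  'slow' -> in reference (ref count 1, used 1/1) -> match (matches: 5)
  'slow' -> ref count 1 already used up (1/1) -> clipped, no match (matches: 5)
  'slow' -> ref count 1 already used up (1/1) -> clipped, no match (matches: 5)
Clipped matches: 5, Candidate length: 8
Precision = 5/8

5/8


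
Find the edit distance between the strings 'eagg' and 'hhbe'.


Building DP table for s1='eagg' (len 4) and s2='hhbe' (len 4):
       h  h  b  e
    0  1  2  3  4
  e 1  1  2  3  3
  a 2  2  2  3  4
  g 3  3  3  3  4
  g 4  4  4  4  4
Edit distance = dp[4][4] = 4

4


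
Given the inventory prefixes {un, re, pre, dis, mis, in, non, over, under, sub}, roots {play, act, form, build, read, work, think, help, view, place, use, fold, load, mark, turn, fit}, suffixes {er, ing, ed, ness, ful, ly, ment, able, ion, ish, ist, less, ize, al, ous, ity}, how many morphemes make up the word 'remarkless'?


Segmenting 'remarkless' against the inventory:
  're' -> prefix (morpheme 1)
  'mark' -> root (morpheme 2)
  'less' -> suffix (morpheme 3)
Total morphemes: 3

3


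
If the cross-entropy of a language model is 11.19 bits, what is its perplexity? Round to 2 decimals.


Perplexity formula: PP = 2^H
H = 11.19
PP = 2^11.19
Decompose: 2^11.19 = 2^11 * 2^0.19
2^11 = 2048, 2^0.19 ~ 1.1407637
PP ~ 2048 * 1.1407637 = 2336.2840576
Rounded to 2 decimals: 2336.28

2336.28


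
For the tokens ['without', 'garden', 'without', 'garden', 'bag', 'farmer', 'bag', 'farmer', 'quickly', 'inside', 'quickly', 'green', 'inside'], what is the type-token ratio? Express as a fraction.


Tokens: 13
Unique types: ('bag', 'farmer', 'garden', 'green', 'inside', 'quickly', 'without') = 7
TTR = 7/13
Already in lowest terms.

7/13


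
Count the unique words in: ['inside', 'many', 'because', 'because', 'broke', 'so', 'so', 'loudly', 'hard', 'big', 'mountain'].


Listing all tokens and tracking unique types:
  Token 1: 'inside' -> NEW (unique so far: 1)
  Token 2: 'many' -> NEW (unique so far: 2)
  Token 3: 'because' -> NEW (unique so far: 3)
  Token 4: 'because' -> duplicate (unique so far: 3)
  Token 5: 'broke' -> NEW (unique so far: 4)
  Token 6: 'so' -> NEW (unique so far: 5)
  Token 7: 'so' -> duplicate (unique so far: 5)
  Token 8: 'loudly' -> NEW (unique so far: 6)
  Token 9: 'hard' -> NEW (unique so far: 7)
  Token 10: 'big' -> NEW (unique so far: 8)
  Token 11: 'mountain' -> NEW (unique so far: 9)
Unique types: ('because', 'big', 'broke', 'hard', 'inside', 'loudly', 'many', 'mountain', 'so')
Vocabulary size: 9

9


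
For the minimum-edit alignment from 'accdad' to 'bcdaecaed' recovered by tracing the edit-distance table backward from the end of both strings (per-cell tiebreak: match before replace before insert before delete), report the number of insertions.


Edit distance = 6. Backtracking from cell (6, 9) with preference match > replace > insert > delete,
then listing the resulting alignment 'accdad' -> 'bcdaecaed' left to right:
  Step 1: insert 'b' [insertion #1]
  Step 2: insert 'c' [insertion #2]
  Step 3: insert 'd' [insertion #3]
  Step 4: keep 'a'
  Step 5: replace c->e
  Step 6: keep 'c'
  Step 7: replace d->a
  Step 8: replace a->e
  Step 9: keep 'd'
Total insertions: 3

3


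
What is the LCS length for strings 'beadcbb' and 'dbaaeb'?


DP table for LCS of 'beadcbb' and 'dbaaeb':
       d  b  a  a  e  b
    0  0  0  0  0  0  0
  b 0  0  1  1  1  1  1
  e 0  0  1  1  1  2  2
  a 0  0  1  2  2  2  2
  d 0  1  1  2  2  2  2
  c 0  1  1  2  2  2  2
  b 0  1  2  2  2  2  3
  b 0  1  2  2  2  2  3
LCS: 'beb'
LCS length = 3

3


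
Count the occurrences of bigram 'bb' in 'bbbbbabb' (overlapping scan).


Scanning 'bbbbbabb' for bigram 'bb':
  Position 0: 'bb' -> MATCH
  Position 1: 'bb' -> MATCH
  Position 2: 'bb' -> MATCH
  Position 3: 'bb' -> MATCH
  Position 4: 'ba' -> no
  Position 5: 'ab' -> no
  Position 6: 'bb' -> MATCH
Total matches: 5

5


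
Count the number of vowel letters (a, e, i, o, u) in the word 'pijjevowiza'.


Scanning each character of 'pijjevowiza':
  Position 1: 'p' -> consonant (running count: 0)
  Position 2: 'i' -> vowel (running count: 1)
  Position 3: 'j' -> consonant (running count: 1)
  Position 4: 'j' -> consonant (running count: 1)
  Position 5: 'e' -> vowel (running count: 2)
  Position 6: 'v' -> consonant (running count: 2)
  Position 7: 'o' -> vowel (running count: 3)
  Position 8: 'w' -> consonant (running count: 3)
  Position 9: 'i' -> vowel (running count: 4)
  Position 10: 'z' -> consonant (running count: 4)
  Position 11: 'a' -> vowel (running count: 5)
Total vowels: 5

5


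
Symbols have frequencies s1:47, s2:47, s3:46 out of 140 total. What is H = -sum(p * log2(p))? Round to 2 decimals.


Computing entropy H = -sum(p_i * log2(p_i)):
  s1: p = 47/140 = 0.3357, -p*log2(p) = 0.5286
  s2: p = 47/140 = 0.3357, -p*log2(p) = 0.5286
  s3: p = 46/140 = 0.3286, -p*log2(p) = 0.5276
H = sum of terms = 1.5848
Rounded to 2 decimals: 1.58

1.58


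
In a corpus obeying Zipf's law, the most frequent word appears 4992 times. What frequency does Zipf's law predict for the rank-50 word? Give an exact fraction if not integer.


Zipf's law: freq(rank) = f1 / rank
f1 = 4992, rank = 50
freq = 4992 / 50
GCD(4992, 50) = 2
Simplified: 2496/25

2496/25


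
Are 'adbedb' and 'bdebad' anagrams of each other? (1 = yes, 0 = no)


Sort characters of 'adbedb': 'abbdde'
Sort characters of 'bdebad': 'abbdde'
Sorted forms match -> they ARE anagrams
Result: 1

1


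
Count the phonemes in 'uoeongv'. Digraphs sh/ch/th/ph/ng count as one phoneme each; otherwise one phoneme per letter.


Parsing 'uoeongv' greedily, digraphs first:
  'u' -> vowel phoneme (phonemes so far: 1)
  'o' -> vowel phoneme (phonemes so far: 2)
  'e' -> vowel phoneme (phonemes so far: 3)
  'o' -> vowel phoneme (phonemes so far: 4)
  'ng' -> digraph (1 consonant phoneme) (phonemes so far: 5)
  'v' -> consonant phoneme (phonemes so far: 6)
Total phonemes: 6

6


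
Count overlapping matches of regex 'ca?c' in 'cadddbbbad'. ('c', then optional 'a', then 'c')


Pattern: ca?c means 'c', then optional 'a', then 'c'.
Scanning 'cadddbbbad' position-by-position:
  Pos 0: window 'cad' -> no
  Pos 1: window 'add' -> no
  Pos 2: window 'ddd' -> no
  Pos 3: window 'ddb' -> no
  Pos 4: window 'dbb' -> no
  Pos 5: window 'bbb' -> no
  Pos 6: window 'bba' -> no
  Pos 7: window 'bad' -> no
  Pos 8: window 'ad' -> no
  Pos 9: window 'd' -> no
Total matches: 0

0


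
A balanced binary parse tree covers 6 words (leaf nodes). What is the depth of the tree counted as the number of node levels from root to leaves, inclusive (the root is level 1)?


In a balanced binary tree with n leaves the deepest leaf is ceil(log2(n)) edges below the root,
so counting node levels inclusive of root and leaves gives ceil(log2(n)) + 1 levels.
log2(6) = 2.5850
ceil(2.5850) = 3
levels = 3 + 1 = 4

4


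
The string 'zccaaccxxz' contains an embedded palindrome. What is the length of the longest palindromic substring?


Scanning 'zccaaccxxz' for palindromic substrings.
Substring at positions 1-6: 'ccaacc'.
Check: reverse('ccaacc') = 'ccaacc' -> palindrome confirmed.
Neighbouring characters ('z' / 'x') break symmetry, so it cannot extend further.
No longer palindromic substring exists; longest length = 6

6


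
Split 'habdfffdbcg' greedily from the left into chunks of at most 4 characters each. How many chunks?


'habdfffdbcg' has 11 characters.
Chunking with max size 4:
  Chunk 1: 'habd' (positions 0-3)
  Chunk 2: 'fffd' (positions 4-7)
  Chunk 3: 'bcg' (positions 8-10)
Total chunks: ceil(11 / 4) = 3

3


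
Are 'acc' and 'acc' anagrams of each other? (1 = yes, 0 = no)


Sort characters of 'acc': 'acc'
Sort characters of 'acc': 'acc'
Sorted forms match -> they ARE anagrams
Result: 1

1


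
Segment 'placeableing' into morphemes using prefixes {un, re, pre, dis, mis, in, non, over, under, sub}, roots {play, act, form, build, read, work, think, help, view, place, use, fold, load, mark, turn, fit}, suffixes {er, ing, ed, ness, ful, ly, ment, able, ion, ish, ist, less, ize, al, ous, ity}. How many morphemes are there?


Segmenting 'placeableing' against the inventory:
  'place' -> root (morpheme 1)
  'able' -> suffix (morpheme 2)
  'ing' -> suffix (morpheme 3)
Total morphemes: 3

3


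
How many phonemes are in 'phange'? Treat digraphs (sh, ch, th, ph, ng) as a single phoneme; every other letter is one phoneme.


Parsing 'phange' greedily, digraphs first:
  'ph' -> digraph (1 consonant phoneme) (phonemes so far: 1)
  'a' -> vowel phoneme (phonemes so far: 2)
  'ng' -> digraph (1 consonant phoneme) (phonemes so far: 3)
  'e' -> vowel phoneme (phonemes so far: 4)
Total phonemes: 4

4


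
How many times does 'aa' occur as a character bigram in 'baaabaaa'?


Scanning 'baaabaaa' for bigram 'aa':
  Position 0: 'ba' -> no
  Position 1: 'aa' -> MATCH
  Position 2: 'aa' -> MATCH
  Position 3: 'ab' -> no
  Position 4: 'ba' -> no
  Position 5: 'aa' -> MATCH
  Position 6: 'aa' -> MATCH
Total matches: 4

4


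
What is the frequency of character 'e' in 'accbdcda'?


Scanning 'accbdcda' for 'e':
  No matches found.
Total occurrences of 'e': 0

0


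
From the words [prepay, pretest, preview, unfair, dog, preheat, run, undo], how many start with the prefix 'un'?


Checking each word for prefix 'un':
  'prepay' -> no (count: 0)
  'pretest' -> no (count: 0)
  'preview' -> no (count: 0)
  'unfair' -> YES, starts with 'un' (count: 1)
  'dog' -> no (count: 1)
  'preheat' -> no (count: 1)
  'run' -> no (count: 1)
  'undo' -> YES, starts with 'un' (count: 2)
Total with prefix 'un': 2

2


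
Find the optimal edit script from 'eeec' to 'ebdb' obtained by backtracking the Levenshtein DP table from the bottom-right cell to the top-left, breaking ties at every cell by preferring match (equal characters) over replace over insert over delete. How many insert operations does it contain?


Edit distance = 3. Backtracking from cell (4, 4) with preference match > replace > insert > delete,
then listing the resulting alignment 'eeec' -> 'ebdb' left to right:
  Step 1: keep 'e'
  Step 2: replace e->b
  Step 3: replace e->d
  Step 4: replace c->b
Total insertions: 0

0


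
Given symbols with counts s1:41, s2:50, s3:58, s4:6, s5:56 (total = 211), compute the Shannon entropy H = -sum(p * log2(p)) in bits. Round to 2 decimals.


Computing entropy H = -sum(p_i * log2(p_i)):
  s1: p = 41/211 = 0.1943, -p*log2(p) = 0.4593
  s2: p = 50/211 = 0.2370, -p*log2(p) = 0.4922
  s3: p = 58/211 = 0.2749, -p*log2(p) = 0.5121
  s4: p = 6/211 = 0.0284, -p*log2(p) = 0.1461
  s5: p = 56/211 = 0.2654, -p*log2(p) = 0.5079
H = sum of terms = 2.1176
Rounded to 2 decimals: 2.12

2.12


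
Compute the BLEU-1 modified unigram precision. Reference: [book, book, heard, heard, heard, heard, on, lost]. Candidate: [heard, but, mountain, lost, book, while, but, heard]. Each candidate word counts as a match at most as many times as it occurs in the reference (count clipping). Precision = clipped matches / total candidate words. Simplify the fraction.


Reference word counts: {'book': 2, 'heard': 4, 'lost': 1, 'on': 1}
Checking each candidate word (with clipping):
  'heard' -> in reference (ref count 4, used 1/4) -> match (matches: 1)
  'but' -> not in reference -> no match (matches: 1)
  'mountain' -> not in reference -> no match (matches: 1)
  'lost' -> in reference (ref count 1, used 1/1) -> match (matches: 2)
  'book' -> in reference (ref count 2, used 1/2) -> match (matches: 3)
  'while' -> not in reference -> no match (matches: 3)
  'but' -> not in reference -> no match (matches: 3)
  'heard' -> in reference (ref count 4, used 2/4) -> match (matches: 4)
Clipped matches: 4, Candidate length: 8
Precision = 4/8 = 1/2

1/2


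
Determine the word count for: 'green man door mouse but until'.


Counting words by splitting on spaces:
  Word 1: 'green'
  Word 2: 'man'
  Word 3: 'door'
  Word 4: 'mouse'
  Word 5: 'but'
  Word 6: 'until'
Total words: 6

6


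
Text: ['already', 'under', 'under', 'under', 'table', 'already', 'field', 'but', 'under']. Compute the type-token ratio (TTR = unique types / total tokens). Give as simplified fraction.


Tokens: 9
Unique types: ('already', 'but', 'field', 'table', 'under') = 5
TTR = 5/9
Already in lowest terms.

5/9


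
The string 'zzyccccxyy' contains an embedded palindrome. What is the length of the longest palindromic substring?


Scanning 'zzyccccxyy' for palindromic substrings.
Substring at positions 3-6: 'cccc'.
Check: reverse('cccc') = 'cccc' -> palindrome confirmed.
Neighbouring characters ('y' / 'x') break symmetry, so it cannot extend further.
No longer palindromic substring exists; longest length = 4

4


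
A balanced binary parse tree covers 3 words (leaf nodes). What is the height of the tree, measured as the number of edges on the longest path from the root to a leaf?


In a balanced binary tree with n leaves the deepest leaf is ceil(log2(n)) edges below the root.
log2(3) = 1.5850
ceil(1.5850) = 2
height (edges) = 2

2


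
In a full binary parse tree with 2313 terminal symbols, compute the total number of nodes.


Leaf nodes (terminals): 2313
Internal nodes = n - 1 = 2313 - 1 = 2312
Total = leaves + internal = 2313 + 2312 = 4625

4625


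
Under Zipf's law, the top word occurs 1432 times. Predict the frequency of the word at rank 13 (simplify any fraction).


Zipf's law: freq(rank) = f1 / rank
f1 = 1432, rank = 13
freq = 1432 / 13
GCD(1432, 13) = 1
Simplified: 1432/13

1432/13


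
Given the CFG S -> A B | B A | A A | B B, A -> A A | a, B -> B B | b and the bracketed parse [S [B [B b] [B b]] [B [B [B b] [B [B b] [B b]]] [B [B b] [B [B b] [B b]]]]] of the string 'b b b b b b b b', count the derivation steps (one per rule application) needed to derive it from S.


Every bracketed nonterminal node [X ...] in the tree is produced by exactly one rule application.
Reading the tree off as a leftmost derivation:
  Step 1: S  =>  B B   (applied S -> B B)
  Step 2: B B  =>  B B B   (applied B -> B B)
  Step 3: B B B  =>  b B B   (applied B -> b)
  Step 4: b B B  =>  b b B   (applied B -> b)
  Step 5: b b B  =>  b b B B   (applied B -> B B)
  Step 6: b b B B  =>  b b B B B   (applied B -> B B)
  Step 7: b b B B B  =>  b b b B B   (applied B -> b)
  Step 8: b b b B B  =>  b b b B B B   (applied B -> B B)
  Step 9: b b b B B B  =>  b b b b B B   (applied B -> b)
  Step 10: b b b b B B  =>  b b b b b B   (applied B -> b)
  Step 11: b b b b b B  =>  b b b b b B B   (applied B -> B B)
  Step 12: b b b b b B B  =>  b b b b b b B   (applied B -> b)
  Step 13: b b b b b b B  =>  b b b b b b B B   (applied B -> B B)
  Step 14: b b b b b b B B  =>  b b b b b b b B   (applied B -> b)
  Step 15: b b b b b b b B  =>  b b b b b b b b   (applied B -> b)
Final yield: b b b b b b b b
Total rewrite steps: 15

15


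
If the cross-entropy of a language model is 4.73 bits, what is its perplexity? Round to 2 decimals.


Perplexity formula: PP = 2^H
H = 4.73
PP = 2^4.73
Decompose: 2^4.73 = 2^4 * 2^0.73
2^4 = 16, 2^0.73 ~ 1.6586391
PP ~ 16 * 1.6586391 = 26.5382256
Rounded to 2 decimals: 26.54

26.54


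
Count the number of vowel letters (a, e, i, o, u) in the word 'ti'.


Scanning each character of 'ti':
  Position 1: 't' -> consonant (running count: 0)
  Position 2: 'i' -> vowel (running count: 1)
Total vowels: 1

1


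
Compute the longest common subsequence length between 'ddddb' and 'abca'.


DP table for LCS of 'ddddb' and 'abca':
       a  b  c  a
    0  0  0  0  0
  d 0  0  0  0  0
  d 0  0  0  0  0
  d 0  0  0  0  0
  d 0  0  0  0  0
  b 0  0  1  1  1
LCS: 'b'
LCS length = 1

1


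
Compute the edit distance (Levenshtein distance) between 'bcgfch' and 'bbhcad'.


Building DP table for s1='bcgfch' (len 6) and s2='bbhcad' (len 6):
       b  b  h  c  a  d
    0  1  2  3  4  5  6
  b 1  0  1  2  3  4  5
  c 2  1  1  2  2  3  4
  g 3  2  2  2  3  3  4
  f 4  3  3  3  3  4  4
  c 5  4  4  4  3  4  5
  h 6  5  5  4  4  4  5
Edit distance = dp[6][6] = 5

5


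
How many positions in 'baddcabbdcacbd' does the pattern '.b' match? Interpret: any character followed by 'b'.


Pattern: .b means any character followed by 'b'.
Scanning 'baddcabbdcacbd' position-by-position:
  Pos 0: window 'ba' -> no
  Pos 1: window 'ad' -> no
  Pos 2: window 'dd' -> no
  Pos 3: window 'dc' -> no
  Pos 4: window 'ca' -> no
  Pos 5: window 'ab' -> MATCH
  Pos 6: window 'bb' -> MATCH
  Pos 7: window 'bd' -> no
  Pos 8: window 'dc' -> no
  Pos 9: window 'ca' -> no
  Pos 10: window 'ac' -> no
  Pos 11: window 'cb' -> MATCH
  Pos 12: window 'bd' -> no
  Pos 13: window 'd' -> no
Total matches: 3

3


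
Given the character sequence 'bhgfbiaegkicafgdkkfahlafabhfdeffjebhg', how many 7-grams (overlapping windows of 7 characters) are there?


String 'bhgfbiaegkicafgdkkfahlafabhfdeffjebhg' has length L = 37.
Number of overlapping n-grams = L - n + 1
Substituting: 37 - 7 + 1 = 31

31


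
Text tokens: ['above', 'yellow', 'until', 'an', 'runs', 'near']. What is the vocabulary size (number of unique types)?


Listing all tokens and tracking unique types:
  Token 1: 'above' -> NEW (unique so far: 1)
  Token 2: 'yellow' -> NEW (unique so far: 2)
  Token 3: 'until' -> NEW (unique so far: 3)
  Token 4: 'an' -> NEW (unique so far: 4)
  Token 5: 'runs' -> NEW (unique so far: 5)
  Token 6: 'near' -> NEW (unique so far: 6)
Unique types: ('above', 'an', 'near', 'runs', 'until', 'yellow')
Vocabulary size: 6

6
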